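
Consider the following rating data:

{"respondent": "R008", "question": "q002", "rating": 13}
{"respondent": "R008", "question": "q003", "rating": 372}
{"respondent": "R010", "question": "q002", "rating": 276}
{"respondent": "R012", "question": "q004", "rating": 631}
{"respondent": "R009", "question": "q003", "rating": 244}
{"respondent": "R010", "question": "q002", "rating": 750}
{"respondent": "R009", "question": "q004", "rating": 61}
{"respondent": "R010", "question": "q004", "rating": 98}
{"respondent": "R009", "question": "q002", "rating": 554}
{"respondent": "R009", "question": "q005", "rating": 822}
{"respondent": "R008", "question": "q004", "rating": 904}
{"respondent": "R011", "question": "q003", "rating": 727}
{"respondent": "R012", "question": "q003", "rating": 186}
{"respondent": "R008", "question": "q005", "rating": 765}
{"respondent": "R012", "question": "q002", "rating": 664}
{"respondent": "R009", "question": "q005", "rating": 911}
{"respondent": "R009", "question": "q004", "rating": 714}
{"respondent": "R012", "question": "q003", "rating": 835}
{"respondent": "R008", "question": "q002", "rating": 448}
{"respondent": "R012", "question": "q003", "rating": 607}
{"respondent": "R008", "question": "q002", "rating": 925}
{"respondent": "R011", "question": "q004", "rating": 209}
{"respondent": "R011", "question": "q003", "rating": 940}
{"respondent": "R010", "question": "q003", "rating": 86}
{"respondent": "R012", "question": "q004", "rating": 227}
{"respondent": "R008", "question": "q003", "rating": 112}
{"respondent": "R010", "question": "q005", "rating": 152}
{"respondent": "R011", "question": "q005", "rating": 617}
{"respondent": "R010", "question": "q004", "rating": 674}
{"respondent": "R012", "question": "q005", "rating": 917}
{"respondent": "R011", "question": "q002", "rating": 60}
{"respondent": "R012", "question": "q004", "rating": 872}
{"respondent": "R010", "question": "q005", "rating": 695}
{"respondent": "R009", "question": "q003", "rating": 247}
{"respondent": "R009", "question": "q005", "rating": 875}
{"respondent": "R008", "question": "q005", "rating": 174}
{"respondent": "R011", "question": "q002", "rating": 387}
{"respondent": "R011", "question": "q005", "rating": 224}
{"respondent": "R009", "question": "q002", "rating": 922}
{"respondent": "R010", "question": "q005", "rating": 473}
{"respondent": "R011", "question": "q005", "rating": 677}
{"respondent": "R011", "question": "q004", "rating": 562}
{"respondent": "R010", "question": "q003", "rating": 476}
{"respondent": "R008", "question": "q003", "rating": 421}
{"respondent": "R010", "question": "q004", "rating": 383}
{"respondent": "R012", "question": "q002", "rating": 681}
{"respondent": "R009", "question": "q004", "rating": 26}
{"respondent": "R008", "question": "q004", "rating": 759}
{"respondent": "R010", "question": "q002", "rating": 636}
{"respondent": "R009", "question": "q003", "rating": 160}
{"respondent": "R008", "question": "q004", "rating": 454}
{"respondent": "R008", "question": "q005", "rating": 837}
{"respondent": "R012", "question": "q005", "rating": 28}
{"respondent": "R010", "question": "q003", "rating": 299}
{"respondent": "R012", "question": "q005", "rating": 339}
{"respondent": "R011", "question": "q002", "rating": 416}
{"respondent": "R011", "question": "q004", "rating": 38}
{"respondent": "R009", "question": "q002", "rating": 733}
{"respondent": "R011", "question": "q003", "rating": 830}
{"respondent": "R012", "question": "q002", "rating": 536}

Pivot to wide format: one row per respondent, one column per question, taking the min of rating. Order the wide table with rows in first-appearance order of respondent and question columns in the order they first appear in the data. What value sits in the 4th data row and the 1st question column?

554

With rows in first-appearance order of respondent, row 4 is respondent=R009. question columns in first-appearance order: q002, q003, q004, q005; column 1 is q002.
Long rows with respondent=R009, question=q002: min(554, 922, 733) = 554.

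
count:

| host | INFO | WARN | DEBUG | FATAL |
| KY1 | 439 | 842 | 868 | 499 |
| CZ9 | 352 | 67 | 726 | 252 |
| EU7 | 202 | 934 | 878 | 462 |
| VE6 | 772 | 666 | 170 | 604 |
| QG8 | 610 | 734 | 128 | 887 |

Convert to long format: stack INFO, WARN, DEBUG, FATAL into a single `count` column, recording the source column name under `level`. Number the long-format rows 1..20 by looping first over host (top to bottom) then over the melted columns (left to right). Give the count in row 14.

666

20 rows total (5 × 4). Row 14: index ⌊(14-1)/4⌋ = 3 into host → VE6; (14-1) mod 4 = 1 into the melted columns → WARN.
So row 14 is (VE6, WARN, 666); count = 666.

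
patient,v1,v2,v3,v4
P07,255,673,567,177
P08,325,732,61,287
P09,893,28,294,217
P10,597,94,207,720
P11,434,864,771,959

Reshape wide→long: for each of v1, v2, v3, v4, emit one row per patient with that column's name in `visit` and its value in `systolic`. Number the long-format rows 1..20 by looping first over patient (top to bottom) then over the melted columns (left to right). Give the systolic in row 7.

20 rows total (5 × 4). Row 7: index ⌊(7-1)/4⌋ = 1 into patient → P08; (7-1) mod 4 = 2 into the melted columns → v3.
So row 7 is (P08, v3, 61); systolic = 61.

61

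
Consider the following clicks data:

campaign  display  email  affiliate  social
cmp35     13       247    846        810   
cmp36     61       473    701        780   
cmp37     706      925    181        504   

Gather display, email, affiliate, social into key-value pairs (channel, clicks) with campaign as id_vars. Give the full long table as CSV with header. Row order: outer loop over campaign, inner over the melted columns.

Each (campaign, column) pair becomes one row: 3 × 4 = 12 rows.
For example, (cmp35, display) → clicks=13.

campaign,channel,clicks
cmp35,display,13
cmp35,email,247
cmp35,affiliate,846
cmp35,social,810
cmp36,display,61
cmp36,email,473
cmp36,affiliate,701
cmp36,social,780
cmp37,display,706
cmp37,email,925
cmp37,affiliate,181
cmp37,social,504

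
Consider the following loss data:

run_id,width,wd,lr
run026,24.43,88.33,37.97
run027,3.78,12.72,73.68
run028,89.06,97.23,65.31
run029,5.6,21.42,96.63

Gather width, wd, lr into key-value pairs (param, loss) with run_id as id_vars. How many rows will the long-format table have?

12

4 run_id values × 3 melted columns = 12 rows.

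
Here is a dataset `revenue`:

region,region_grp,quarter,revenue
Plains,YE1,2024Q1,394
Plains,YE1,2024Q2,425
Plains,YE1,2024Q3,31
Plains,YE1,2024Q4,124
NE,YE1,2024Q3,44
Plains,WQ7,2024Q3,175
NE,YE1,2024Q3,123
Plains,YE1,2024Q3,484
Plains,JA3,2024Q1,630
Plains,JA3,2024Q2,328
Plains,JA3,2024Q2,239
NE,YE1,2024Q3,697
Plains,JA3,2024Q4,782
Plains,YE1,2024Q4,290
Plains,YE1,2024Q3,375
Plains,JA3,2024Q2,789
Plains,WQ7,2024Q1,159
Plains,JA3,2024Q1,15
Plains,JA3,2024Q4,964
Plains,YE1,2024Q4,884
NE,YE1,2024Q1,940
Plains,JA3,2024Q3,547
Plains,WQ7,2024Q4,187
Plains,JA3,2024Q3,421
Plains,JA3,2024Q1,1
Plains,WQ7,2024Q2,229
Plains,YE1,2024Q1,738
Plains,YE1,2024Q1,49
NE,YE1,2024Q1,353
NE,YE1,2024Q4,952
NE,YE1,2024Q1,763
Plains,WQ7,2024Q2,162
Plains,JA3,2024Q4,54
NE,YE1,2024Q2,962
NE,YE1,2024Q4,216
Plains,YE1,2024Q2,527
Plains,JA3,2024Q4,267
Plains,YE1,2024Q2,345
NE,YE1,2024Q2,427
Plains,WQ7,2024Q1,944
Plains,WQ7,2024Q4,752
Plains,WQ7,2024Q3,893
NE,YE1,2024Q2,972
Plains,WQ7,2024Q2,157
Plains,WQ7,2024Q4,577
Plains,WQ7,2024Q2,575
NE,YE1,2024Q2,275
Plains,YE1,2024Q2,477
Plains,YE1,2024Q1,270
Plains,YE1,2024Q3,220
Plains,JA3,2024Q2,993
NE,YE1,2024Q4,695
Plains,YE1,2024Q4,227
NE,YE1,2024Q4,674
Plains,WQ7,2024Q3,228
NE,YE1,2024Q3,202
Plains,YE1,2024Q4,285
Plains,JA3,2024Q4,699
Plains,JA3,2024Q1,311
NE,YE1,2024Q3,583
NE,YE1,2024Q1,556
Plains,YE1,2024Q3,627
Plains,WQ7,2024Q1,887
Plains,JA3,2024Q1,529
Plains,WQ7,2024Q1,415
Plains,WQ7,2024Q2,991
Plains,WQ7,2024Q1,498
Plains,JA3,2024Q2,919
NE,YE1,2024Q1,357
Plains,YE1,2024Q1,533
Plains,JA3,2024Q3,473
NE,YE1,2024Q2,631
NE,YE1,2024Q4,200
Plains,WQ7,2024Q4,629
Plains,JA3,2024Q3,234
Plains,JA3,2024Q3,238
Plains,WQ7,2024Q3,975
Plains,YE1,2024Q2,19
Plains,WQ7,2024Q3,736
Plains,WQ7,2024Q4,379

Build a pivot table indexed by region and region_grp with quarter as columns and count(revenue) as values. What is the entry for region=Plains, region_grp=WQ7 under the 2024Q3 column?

Rows with region=Plains, region_grp=WQ7 and quarter=2024Q3: revenue values are 175, 893, 228, 975, 736.
5 rows match — count = 5.

5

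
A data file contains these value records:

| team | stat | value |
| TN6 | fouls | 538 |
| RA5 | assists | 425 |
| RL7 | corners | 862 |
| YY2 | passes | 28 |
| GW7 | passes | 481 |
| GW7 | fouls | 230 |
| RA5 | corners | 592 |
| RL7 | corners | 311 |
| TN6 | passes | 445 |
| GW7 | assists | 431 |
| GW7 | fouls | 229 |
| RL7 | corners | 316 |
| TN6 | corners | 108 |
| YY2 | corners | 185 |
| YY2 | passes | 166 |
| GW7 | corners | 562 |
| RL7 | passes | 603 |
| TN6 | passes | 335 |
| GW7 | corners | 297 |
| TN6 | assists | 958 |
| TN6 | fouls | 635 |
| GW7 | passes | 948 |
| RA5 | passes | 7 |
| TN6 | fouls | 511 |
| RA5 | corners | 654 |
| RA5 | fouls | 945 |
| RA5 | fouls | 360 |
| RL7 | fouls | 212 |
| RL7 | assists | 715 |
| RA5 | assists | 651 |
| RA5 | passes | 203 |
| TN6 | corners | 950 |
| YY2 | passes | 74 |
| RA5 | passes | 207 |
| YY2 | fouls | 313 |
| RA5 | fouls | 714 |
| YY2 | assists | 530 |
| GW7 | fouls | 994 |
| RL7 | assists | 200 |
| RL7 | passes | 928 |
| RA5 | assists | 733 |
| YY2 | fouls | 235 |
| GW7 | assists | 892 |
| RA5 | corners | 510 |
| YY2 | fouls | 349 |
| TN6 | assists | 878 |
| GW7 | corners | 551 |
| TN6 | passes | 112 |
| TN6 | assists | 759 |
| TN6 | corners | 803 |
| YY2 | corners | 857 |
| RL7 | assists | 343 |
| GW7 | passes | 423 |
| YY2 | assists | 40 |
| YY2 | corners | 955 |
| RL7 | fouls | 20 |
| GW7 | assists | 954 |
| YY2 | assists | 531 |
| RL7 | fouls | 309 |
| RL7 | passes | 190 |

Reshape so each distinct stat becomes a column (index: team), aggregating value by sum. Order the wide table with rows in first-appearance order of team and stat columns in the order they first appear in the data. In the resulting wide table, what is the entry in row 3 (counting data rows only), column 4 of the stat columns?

With rows in first-appearance order of team, row 3 is team=RL7. stat columns in first-appearance order: fouls, assists, corners, passes; column 4 is passes.
Long rows with team=RL7, stat=passes: 603 + 928 + 190 = 1721.

1721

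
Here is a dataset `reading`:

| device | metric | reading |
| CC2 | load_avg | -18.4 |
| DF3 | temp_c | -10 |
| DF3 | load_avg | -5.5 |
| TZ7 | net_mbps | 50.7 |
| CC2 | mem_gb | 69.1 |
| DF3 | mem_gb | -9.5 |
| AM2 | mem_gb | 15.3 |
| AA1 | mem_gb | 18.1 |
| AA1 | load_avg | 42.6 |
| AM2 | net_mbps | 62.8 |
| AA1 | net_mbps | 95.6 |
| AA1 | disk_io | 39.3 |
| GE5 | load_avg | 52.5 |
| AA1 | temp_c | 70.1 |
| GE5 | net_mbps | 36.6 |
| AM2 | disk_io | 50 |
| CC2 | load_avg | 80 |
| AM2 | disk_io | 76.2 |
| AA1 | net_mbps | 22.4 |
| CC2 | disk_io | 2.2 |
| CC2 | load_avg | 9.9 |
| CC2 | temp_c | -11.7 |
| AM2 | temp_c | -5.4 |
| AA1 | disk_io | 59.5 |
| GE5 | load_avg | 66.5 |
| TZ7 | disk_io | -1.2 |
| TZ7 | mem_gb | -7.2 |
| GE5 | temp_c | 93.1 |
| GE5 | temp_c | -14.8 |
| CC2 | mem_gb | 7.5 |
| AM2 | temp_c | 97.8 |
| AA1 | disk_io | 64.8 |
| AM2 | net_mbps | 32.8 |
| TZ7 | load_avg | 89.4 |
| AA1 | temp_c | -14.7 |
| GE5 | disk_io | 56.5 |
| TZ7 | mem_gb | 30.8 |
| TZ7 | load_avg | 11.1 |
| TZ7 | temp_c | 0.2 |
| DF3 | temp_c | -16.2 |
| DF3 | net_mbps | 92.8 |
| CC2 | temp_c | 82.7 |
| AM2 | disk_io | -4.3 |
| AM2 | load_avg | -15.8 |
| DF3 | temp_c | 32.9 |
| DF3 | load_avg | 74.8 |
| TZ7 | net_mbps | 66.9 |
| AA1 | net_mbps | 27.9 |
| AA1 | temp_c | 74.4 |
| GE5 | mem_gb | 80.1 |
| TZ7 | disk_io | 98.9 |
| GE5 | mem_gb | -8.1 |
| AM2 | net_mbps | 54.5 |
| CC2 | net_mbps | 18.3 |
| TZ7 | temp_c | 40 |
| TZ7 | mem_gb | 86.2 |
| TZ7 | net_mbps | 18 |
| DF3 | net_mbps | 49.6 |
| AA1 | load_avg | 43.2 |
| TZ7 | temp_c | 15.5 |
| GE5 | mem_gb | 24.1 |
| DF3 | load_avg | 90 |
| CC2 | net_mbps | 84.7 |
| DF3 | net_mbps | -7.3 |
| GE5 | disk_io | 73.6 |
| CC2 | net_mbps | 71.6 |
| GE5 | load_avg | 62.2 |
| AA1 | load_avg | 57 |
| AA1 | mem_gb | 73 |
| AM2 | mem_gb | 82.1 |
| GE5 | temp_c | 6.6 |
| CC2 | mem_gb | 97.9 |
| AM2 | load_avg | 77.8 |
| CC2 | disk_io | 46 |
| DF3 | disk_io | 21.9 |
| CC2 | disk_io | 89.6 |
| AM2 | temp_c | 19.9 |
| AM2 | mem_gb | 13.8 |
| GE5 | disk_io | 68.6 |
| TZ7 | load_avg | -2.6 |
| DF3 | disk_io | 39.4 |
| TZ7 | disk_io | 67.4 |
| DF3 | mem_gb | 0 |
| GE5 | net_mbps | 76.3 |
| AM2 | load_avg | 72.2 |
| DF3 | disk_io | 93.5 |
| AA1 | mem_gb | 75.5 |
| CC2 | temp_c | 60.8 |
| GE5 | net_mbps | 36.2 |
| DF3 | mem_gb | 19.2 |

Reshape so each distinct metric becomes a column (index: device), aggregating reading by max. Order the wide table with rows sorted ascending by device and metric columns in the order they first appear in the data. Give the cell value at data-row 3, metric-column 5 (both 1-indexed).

With rows sorted ascending by device, row 3 is device=CC2. metric columns in first-appearance order: load_avg, temp_c, net_mbps, mem_gb, disk_io; column 5 is disk_io.
Long rows with device=CC2, metric=disk_io: max(2.2, 46, 89.6) = 89.6.

89.6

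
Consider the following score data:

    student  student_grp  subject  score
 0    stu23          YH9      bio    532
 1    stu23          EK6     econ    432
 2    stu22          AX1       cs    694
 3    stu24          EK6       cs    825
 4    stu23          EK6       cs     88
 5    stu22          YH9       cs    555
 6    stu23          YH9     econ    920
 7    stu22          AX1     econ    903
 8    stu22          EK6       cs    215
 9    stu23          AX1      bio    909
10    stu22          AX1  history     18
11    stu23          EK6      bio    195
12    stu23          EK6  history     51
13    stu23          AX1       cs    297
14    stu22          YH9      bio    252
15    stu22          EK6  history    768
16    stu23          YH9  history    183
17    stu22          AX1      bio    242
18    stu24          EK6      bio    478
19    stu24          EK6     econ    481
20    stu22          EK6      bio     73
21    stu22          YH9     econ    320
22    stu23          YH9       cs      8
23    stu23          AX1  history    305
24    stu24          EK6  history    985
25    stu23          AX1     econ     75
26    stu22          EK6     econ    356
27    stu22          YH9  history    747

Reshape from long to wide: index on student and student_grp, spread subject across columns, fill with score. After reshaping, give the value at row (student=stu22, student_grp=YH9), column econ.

Wide layout: rows indexed by student and student_grp, columns are the 4 distinct subject values (bio, econ, cs, history).
Cell (student=stu22, student_grp=YH9, subject=econ) draws from the long row where student=stu22, student_grp=YH9 and subject=econ, which has score=320.

320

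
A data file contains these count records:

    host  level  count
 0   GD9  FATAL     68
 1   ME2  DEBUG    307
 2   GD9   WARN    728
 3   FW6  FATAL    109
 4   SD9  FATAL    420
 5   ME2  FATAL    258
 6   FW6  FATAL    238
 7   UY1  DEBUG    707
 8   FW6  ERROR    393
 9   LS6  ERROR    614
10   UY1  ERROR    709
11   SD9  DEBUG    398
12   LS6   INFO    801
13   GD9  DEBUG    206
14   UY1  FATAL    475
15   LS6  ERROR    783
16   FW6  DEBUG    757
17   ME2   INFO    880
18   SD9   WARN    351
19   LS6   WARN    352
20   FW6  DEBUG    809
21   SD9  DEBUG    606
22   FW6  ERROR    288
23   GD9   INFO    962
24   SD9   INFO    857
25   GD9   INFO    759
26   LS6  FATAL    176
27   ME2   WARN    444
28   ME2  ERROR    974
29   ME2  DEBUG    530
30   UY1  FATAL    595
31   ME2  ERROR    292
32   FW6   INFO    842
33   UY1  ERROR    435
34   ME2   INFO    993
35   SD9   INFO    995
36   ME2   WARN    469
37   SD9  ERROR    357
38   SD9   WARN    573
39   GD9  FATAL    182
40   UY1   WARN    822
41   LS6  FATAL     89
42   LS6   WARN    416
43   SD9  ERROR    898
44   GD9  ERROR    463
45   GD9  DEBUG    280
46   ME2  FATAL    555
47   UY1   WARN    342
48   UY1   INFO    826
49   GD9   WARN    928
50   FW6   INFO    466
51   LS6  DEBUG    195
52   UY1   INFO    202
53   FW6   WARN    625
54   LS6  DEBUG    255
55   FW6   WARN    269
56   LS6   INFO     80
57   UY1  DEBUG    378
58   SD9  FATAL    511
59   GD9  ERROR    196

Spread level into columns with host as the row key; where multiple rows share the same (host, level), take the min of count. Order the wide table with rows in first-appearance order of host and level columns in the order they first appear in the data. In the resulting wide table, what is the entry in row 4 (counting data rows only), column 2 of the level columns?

398

With rows in first-appearance order of host, row 4 is host=SD9. level columns in first-appearance order: FATAL, DEBUG, WARN, ERROR, INFO; column 2 is DEBUG.
Long rows with host=SD9, level=DEBUG: min(398, 606) = 398.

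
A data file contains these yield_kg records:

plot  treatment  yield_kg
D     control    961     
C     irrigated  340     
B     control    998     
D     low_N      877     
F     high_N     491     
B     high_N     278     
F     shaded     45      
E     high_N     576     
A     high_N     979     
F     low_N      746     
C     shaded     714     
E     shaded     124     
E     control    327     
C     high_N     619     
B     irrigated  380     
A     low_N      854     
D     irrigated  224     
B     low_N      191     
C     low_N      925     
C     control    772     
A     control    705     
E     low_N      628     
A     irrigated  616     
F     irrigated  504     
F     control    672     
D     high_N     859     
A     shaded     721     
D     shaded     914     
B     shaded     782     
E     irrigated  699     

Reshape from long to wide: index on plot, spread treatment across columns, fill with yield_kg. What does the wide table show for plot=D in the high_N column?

859

Wide layout: rows indexed by plot, columns are the 5 distinct treatment values (control, irrigated, low_N, high_N, shaded).
Cell (plot=D, treatment=high_N) draws from the long row where plot=D and treatment=high_N, which has yield_kg=859.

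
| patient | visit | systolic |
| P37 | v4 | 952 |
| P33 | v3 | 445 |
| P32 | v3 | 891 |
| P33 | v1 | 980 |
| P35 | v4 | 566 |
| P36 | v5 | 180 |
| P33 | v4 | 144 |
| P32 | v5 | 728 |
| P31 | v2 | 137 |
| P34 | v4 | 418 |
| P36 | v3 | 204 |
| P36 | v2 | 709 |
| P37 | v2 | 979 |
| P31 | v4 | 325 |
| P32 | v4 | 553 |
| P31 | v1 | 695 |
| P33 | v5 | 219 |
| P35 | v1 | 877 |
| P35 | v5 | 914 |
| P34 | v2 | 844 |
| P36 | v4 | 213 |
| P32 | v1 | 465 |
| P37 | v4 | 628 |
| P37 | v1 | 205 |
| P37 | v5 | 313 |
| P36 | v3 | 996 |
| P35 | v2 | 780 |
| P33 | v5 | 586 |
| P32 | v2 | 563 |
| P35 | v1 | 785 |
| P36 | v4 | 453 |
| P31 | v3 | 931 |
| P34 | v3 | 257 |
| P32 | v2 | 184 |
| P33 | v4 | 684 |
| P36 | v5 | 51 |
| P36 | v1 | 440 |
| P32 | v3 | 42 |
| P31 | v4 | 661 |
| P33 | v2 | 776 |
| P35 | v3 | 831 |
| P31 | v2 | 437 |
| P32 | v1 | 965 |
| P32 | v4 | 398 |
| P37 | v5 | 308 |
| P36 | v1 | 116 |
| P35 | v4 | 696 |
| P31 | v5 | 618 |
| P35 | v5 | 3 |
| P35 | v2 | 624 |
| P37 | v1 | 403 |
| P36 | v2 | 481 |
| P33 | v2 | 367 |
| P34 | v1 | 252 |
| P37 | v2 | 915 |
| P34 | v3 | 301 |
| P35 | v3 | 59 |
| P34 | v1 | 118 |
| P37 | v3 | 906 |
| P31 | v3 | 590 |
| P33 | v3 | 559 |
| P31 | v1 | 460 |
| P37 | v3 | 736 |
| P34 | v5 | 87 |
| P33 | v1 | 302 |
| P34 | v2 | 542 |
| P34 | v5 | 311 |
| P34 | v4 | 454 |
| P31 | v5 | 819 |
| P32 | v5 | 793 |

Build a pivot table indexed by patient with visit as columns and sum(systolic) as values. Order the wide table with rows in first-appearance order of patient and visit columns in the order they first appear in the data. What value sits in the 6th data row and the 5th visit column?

574

With rows in first-appearance order of patient, row 6 is patient=P31. visit columns in first-appearance order: v4, v3, v1, v5, v2; column 5 is v2.
Long rows with patient=P31, visit=v2: 137 + 437 = 574.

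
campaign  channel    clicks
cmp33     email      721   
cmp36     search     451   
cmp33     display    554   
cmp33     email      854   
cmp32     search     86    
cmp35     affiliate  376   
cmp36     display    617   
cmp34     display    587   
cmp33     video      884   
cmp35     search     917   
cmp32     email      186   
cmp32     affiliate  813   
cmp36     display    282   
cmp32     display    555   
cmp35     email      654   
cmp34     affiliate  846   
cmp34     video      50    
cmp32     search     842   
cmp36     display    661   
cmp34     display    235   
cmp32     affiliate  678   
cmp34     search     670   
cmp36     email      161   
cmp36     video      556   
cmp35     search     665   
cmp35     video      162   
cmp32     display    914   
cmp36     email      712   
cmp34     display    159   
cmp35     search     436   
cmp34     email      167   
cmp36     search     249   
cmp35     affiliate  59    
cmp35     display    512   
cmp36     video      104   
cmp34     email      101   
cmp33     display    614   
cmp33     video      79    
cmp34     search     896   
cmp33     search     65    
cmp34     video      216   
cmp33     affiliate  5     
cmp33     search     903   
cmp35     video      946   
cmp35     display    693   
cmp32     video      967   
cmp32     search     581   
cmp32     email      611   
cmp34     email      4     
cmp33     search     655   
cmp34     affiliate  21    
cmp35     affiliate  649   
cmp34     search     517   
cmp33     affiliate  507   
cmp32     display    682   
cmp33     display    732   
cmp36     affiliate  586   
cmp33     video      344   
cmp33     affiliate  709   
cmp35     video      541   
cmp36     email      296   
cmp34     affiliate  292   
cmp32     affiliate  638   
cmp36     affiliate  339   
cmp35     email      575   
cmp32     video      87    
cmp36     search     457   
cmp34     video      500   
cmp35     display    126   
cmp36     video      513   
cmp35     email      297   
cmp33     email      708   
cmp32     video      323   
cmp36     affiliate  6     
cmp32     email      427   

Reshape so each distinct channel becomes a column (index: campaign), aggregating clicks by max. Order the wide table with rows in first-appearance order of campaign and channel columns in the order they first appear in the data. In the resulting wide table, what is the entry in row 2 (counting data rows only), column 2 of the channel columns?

457

With rows in first-appearance order of campaign, row 2 is campaign=cmp36. channel columns in first-appearance order: email, search, display, affiliate, video; column 2 is search.
Long rows with campaign=cmp36, channel=search: max(451, 249, 457) = 457.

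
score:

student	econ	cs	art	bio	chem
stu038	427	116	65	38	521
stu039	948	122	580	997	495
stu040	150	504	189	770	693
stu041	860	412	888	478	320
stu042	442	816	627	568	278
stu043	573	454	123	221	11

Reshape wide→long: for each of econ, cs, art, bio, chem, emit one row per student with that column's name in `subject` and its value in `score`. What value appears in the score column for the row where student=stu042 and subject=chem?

Unpivoting turns each (student, wide-column) pair into one long row.
The wide cell at row stu042, column chem holds 278, so the long row (stu042, chem) has score=278.

278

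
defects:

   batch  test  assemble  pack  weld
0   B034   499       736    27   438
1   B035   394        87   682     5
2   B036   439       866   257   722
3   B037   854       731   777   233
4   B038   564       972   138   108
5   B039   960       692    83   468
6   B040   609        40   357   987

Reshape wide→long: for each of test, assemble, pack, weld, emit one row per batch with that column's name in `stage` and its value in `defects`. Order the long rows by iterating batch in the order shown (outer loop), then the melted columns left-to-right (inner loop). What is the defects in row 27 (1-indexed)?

28 rows total (7 × 4). Row 27: index ⌊(27-1)/4⌋ = 6 into batch → B040; (27-1) mod 4 = 2 into the melted columns → pack.
So row 27 is (B040, pack, 357); defects = 357.

357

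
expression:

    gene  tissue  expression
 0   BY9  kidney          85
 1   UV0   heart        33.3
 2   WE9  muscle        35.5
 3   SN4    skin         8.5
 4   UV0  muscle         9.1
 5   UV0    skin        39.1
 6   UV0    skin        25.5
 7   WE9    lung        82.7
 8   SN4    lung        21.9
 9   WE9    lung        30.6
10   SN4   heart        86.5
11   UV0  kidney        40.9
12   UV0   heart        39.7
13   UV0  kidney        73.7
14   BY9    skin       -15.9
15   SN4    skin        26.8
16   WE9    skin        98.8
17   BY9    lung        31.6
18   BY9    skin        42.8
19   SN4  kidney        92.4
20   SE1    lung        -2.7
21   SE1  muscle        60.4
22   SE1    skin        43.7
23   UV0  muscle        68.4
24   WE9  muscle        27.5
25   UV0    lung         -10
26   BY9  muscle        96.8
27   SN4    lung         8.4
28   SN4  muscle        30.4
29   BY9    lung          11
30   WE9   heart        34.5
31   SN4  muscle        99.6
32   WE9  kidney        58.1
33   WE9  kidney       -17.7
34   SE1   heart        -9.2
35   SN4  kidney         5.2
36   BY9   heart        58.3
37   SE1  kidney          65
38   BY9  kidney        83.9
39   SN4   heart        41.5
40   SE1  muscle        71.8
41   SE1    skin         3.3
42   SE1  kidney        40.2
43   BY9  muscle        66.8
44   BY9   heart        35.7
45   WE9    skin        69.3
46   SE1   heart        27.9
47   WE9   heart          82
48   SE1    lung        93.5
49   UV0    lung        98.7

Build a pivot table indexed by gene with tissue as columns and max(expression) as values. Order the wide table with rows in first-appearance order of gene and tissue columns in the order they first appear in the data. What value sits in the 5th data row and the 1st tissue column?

65

With rows in first-appearance order of gene, row 5 is gene=SE1. tissue columns in first-appearance order: kidney, heart, muscle, skin, lung; column 1 is kidney.
Long rows with gene=SE1, tissue=kidney: max(65, 40.2) = 65.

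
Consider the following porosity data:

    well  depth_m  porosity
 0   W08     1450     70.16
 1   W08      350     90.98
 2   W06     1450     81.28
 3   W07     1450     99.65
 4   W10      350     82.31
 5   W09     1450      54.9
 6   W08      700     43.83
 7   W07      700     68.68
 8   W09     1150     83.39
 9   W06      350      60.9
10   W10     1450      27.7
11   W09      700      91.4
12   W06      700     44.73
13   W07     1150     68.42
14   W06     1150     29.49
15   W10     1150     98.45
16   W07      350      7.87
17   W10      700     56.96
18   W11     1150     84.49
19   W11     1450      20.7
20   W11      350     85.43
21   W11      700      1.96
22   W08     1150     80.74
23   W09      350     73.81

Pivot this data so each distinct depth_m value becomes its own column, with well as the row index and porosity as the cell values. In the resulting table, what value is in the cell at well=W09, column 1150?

83.39

Wide layout: rows indexed by well, columns are the 4 distinct depth_m values (1450, 350, 700, 1150).
Cell (well=W09, depth_m=1150) draws from the long row where well=W09 and depth_m=1150, which has porosity=83.39.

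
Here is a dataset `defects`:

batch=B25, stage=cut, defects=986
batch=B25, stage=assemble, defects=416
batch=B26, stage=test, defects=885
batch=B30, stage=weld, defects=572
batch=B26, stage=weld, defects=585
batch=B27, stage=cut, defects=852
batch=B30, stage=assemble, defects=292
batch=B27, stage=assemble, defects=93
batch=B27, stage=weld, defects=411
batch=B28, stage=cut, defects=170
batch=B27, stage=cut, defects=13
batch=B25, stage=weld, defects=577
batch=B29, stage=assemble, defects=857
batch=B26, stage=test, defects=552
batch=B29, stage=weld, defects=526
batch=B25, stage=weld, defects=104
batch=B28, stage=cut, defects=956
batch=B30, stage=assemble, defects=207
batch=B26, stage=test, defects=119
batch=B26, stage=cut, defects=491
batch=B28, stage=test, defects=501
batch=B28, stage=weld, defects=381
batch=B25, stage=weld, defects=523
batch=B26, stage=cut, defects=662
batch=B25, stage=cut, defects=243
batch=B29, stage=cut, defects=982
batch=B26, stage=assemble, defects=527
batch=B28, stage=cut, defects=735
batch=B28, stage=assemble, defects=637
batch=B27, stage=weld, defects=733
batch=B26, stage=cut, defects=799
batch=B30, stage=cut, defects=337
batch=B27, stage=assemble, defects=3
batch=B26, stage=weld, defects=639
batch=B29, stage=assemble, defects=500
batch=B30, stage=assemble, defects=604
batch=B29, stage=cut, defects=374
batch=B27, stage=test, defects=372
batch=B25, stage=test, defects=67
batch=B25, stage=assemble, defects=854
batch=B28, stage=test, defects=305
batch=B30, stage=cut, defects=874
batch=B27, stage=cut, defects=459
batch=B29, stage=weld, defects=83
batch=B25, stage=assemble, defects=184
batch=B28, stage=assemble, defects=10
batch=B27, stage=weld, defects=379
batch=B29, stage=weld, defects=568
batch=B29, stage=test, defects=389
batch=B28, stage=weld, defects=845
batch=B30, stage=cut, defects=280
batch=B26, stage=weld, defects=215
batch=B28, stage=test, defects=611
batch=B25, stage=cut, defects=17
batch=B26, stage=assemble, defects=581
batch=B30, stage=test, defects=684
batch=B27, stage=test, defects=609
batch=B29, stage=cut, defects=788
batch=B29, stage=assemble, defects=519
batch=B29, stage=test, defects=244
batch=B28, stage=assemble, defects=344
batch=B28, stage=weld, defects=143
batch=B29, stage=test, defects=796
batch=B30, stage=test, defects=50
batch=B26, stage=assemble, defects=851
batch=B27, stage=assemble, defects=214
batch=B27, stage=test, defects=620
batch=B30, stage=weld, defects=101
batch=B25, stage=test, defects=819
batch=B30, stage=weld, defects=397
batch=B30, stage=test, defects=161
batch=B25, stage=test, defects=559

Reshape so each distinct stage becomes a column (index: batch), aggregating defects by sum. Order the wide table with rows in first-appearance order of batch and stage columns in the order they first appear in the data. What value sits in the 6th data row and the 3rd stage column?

With rows in first-appearance order of batch, row 6 is batch=B29. stage columns in first-appearance order: cut, assemble, test, weld; column 3 is test.
Long rows with batch=B29, stage=test: 389 + 244 + 796 = 1429.

1429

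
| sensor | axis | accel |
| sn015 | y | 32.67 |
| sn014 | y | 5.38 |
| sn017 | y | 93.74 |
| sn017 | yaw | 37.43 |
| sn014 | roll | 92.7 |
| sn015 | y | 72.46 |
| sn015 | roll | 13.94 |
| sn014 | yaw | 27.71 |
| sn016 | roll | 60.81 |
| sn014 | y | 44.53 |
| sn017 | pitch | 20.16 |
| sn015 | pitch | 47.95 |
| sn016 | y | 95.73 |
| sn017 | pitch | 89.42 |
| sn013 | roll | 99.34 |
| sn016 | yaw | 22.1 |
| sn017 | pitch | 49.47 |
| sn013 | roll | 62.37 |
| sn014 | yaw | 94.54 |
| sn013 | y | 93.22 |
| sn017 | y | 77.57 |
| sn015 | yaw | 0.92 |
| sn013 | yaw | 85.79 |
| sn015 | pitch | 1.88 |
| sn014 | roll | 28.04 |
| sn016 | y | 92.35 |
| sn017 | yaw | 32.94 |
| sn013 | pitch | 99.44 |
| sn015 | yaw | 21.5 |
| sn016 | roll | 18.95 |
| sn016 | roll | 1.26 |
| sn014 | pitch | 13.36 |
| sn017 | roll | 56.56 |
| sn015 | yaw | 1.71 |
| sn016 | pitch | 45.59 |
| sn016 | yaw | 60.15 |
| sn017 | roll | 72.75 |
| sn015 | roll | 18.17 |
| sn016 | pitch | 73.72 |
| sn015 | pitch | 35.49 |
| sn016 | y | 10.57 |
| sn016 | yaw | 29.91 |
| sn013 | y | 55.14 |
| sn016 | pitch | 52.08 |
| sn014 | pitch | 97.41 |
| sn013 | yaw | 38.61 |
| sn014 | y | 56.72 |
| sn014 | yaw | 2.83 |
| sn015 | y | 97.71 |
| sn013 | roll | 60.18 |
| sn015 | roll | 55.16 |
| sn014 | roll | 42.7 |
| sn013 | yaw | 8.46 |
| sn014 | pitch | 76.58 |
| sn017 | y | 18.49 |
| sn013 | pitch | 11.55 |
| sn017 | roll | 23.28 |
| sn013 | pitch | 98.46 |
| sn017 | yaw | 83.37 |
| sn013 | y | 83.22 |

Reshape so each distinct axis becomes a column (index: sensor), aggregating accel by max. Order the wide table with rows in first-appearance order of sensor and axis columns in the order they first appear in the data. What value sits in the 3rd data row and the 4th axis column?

89.42

With rows in first-appearance order of sensor, row 3 is sensor=sn017. axis columns in first-appearance order: y, yaw, roll, pitch; column 4 is pitch.
Long rows with sensor=sn017, axis=pitch: max(20.16, 89.42, 49.47) = 89.42.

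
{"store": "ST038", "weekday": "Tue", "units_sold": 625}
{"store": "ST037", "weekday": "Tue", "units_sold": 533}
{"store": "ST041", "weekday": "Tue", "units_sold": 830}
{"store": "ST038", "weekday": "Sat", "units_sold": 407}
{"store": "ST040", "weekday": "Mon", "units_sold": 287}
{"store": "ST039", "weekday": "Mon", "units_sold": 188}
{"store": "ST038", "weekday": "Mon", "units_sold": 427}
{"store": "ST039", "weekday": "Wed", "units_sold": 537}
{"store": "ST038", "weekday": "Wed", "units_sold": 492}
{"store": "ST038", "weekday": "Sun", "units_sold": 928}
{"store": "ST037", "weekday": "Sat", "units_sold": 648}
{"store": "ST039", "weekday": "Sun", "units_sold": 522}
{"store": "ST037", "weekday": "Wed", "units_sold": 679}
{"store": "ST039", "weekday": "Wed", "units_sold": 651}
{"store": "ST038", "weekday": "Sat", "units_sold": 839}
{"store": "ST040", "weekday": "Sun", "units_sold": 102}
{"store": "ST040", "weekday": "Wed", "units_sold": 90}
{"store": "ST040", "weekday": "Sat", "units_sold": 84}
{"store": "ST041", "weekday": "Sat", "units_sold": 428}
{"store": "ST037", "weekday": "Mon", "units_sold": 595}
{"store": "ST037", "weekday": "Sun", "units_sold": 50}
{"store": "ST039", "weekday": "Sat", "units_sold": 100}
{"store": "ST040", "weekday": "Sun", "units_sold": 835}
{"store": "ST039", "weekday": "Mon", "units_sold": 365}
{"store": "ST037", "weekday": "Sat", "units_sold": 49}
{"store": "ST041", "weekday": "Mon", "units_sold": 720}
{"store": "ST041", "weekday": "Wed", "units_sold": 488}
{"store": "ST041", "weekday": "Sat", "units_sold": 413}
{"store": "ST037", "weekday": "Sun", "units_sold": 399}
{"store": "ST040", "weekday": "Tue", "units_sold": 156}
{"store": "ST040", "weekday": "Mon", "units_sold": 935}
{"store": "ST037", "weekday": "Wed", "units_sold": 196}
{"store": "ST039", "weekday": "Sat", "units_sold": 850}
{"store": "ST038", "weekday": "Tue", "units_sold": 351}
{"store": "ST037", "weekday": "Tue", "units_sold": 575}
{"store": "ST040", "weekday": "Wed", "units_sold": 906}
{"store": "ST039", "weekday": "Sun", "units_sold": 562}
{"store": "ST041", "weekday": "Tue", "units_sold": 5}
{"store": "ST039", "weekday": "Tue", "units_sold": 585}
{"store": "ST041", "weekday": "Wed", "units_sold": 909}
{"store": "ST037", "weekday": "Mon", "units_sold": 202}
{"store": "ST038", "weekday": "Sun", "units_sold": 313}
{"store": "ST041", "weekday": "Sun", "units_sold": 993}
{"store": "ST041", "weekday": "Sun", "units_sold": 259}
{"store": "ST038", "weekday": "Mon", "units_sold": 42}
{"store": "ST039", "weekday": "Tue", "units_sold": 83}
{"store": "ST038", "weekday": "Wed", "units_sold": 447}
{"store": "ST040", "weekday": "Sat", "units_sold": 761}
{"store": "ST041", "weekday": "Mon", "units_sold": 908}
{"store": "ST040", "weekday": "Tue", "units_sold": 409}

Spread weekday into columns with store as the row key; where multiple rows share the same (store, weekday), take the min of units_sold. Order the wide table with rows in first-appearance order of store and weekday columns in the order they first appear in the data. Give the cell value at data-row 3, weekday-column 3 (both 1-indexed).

With rows in first-appearance order of store, row 3 is store=ST041. weekday columns in first-appearance order: Tue, Sat, Mon, Wed, Sun; column 3 is Mon.
Long rows with store=ST041, weekday=Mon: min(720, 908) = 720.

720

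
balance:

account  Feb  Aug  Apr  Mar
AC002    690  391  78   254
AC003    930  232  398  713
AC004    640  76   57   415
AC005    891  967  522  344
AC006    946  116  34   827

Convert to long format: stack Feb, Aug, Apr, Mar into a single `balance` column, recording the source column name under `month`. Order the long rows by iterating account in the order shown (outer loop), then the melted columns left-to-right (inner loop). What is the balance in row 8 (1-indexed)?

20 rows total (5 × 4). Row 8: index ⌊(8-1)/4⌋ = 1 into account → AC003; (8-1) mod 4 = 3 into the melted columns → Mar.
So row 8 is (AC003, Mar, 713); balance = 713.

713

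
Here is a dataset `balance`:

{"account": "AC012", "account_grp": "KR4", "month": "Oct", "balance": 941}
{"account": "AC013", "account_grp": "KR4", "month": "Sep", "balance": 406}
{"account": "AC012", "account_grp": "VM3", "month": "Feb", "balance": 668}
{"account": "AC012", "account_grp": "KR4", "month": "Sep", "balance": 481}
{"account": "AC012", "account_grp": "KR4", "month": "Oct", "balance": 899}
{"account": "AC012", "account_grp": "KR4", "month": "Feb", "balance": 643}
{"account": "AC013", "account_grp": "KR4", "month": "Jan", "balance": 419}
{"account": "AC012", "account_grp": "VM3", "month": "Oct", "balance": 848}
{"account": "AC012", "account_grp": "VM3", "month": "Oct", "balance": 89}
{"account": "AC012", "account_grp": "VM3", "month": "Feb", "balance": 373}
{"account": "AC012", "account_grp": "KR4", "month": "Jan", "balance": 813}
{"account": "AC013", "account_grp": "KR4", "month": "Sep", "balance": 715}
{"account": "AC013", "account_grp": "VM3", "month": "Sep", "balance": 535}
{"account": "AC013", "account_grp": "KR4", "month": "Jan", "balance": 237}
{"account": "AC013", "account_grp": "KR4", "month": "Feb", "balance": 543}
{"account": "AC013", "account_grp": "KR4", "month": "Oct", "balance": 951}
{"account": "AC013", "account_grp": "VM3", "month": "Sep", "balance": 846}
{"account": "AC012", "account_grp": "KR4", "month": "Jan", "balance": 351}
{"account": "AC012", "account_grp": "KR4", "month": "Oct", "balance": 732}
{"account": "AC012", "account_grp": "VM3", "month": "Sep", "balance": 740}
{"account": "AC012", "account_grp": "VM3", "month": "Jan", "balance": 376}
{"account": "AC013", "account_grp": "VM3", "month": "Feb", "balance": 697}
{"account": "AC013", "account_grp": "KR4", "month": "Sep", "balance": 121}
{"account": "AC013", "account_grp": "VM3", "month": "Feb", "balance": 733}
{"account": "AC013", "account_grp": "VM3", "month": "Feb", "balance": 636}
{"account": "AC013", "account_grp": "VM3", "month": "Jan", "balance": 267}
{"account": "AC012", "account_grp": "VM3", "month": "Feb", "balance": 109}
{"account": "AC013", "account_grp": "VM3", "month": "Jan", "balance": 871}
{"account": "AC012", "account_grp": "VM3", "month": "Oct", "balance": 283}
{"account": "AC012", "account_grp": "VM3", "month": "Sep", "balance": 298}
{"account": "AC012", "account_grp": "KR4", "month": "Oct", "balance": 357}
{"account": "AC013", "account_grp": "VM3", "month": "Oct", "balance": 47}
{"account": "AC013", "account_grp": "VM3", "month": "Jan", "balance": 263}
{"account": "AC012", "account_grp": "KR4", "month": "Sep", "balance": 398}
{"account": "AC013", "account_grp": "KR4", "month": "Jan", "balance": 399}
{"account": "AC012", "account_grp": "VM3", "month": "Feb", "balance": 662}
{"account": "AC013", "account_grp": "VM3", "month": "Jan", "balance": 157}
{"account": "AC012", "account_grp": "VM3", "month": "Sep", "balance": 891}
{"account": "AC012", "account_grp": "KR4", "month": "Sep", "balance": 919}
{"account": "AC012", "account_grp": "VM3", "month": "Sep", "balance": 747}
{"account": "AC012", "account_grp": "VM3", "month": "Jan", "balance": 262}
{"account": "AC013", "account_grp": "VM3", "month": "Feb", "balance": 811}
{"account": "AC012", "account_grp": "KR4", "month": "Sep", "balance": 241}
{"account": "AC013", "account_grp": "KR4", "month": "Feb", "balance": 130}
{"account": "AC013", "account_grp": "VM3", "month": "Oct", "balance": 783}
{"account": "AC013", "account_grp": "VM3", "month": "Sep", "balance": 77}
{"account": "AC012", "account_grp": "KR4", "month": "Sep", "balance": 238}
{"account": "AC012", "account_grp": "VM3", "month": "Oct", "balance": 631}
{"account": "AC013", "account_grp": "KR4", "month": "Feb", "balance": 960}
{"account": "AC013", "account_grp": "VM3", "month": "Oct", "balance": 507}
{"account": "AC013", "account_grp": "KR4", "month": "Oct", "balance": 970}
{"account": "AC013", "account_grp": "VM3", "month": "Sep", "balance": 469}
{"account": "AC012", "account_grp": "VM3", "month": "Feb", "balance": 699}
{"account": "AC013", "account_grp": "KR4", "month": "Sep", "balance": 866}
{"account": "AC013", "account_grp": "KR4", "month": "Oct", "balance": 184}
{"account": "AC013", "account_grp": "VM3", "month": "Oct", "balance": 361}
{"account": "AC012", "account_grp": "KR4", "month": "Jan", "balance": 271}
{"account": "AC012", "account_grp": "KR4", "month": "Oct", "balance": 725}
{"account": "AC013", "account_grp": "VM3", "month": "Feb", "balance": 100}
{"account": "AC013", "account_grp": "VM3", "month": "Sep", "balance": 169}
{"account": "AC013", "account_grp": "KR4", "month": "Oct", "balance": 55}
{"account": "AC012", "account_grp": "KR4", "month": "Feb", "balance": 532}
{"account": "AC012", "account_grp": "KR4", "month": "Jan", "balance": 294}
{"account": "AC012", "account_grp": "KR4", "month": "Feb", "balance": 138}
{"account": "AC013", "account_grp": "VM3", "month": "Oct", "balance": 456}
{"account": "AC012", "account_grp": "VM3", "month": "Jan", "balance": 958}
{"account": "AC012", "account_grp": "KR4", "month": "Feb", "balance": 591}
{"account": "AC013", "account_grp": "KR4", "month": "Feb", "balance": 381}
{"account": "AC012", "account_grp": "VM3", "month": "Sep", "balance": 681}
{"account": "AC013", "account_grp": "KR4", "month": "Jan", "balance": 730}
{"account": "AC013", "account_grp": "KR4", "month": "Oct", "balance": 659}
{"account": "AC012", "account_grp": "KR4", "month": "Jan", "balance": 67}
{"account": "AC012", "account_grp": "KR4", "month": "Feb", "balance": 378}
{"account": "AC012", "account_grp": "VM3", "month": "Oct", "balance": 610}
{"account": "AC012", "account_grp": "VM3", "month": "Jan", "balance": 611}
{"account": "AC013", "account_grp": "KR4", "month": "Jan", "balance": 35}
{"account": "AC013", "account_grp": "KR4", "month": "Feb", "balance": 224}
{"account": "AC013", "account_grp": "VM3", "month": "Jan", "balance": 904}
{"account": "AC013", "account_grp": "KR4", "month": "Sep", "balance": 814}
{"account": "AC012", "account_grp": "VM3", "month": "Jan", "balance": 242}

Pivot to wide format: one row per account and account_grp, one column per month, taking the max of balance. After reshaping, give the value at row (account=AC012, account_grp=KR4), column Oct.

941

Rows with account=AC012, account_grp=KR4 and month=Oct: balance values are 941, 899, 732, 357, 725.
max(941, 899, 732, 357, 725) = 941.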